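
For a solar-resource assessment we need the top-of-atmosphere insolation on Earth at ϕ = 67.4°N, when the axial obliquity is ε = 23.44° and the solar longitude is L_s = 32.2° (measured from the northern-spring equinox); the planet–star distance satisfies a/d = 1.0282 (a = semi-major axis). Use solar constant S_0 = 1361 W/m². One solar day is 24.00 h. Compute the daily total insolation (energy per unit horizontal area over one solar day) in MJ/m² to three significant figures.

29.1 MJ/m²

Solar declination: sin δ = sin ε · sin L_s = sin 23.44° × sin 32.2° = 0.21197, so δ = +12.238°.
cos h₀ = −tan(+67.4°) tan(+12.238°) = -0.5211, h₀ = 2.1189 rad.
Bracket: h₀ sin ϕ sin δ + cos ϕ cos δ sin h₀ = 2.1189×0.92321×0.21197 + 0.38430×0.97728×0.85351 = 0.414654 + 0.320552 = 0.735206.
Inverse-square distance factor (a/d)² = 1.0282² = 1.057195.
Q̄ = (S_0/π) × 1.057195 × [bracket] = (1361/π) × 1.057195 × 0.735206 = 336.72 W/m².
Daily total = Q̄ × 24.00 h × 3600 s/h = 336.72 × 24.00 × 3600 / 10⁶ = 29.09 MJ/m².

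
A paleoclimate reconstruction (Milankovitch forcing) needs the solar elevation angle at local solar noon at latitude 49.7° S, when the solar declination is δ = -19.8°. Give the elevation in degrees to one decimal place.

60.1°

At local noon the hour angle is zero, so the zenith angle equals |ϕ − δ| = |-49.7° − (-19.800°)| = 29.900°.
Elevation = 90° − 29.900° = 60.1°.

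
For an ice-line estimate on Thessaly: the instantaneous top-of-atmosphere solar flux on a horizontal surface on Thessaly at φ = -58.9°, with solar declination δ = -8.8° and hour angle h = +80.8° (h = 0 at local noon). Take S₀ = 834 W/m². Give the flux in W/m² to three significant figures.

cos θ_z = sin φ sin δ + cos φ cos δ cos h = 0.130997 + 0.081612 = 0.212609.
Flux = S₀ · cos θ_z = 834 × 0.212609 = 177.3 W/m².

177 W/m²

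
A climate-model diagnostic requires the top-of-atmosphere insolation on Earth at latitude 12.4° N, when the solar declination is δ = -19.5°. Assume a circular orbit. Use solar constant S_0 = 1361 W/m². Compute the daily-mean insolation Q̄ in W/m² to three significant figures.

cos h₀ = −tan(+12.4°) tan(-19.500°) = 0.0779, h₀ = 1.4929 rad.
Bracket: h₀ sin ϕ sin δ + cos ϕ cos δ sin h₀ = 1.4929×0.21474×-0.33381 + 0.97667×0.94264×0.99696 = -0.107015 + 0.917849 = 0.810834.
Q̄ = (S_0/π) × [bracket] = (1361/π) × 0.810834 = 351.3 W/m².

Q̄ ≈ 351 W/m²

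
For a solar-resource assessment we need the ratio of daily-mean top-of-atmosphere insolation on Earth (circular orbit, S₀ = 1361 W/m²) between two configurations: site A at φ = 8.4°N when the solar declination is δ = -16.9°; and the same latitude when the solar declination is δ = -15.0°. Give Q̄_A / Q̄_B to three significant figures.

Q̄_A / Q̄_B ≈ 0.982

— Configuration A (φ=+8.4°):
cos H₀ = −tan(+8.4°) tan(-16.900°) = 0.0449, H₀ = 1.5259 rad.
Bracket: H₀ sin φ sin δ + cos φ cos δ sin H₀ = 1.5259×0.14608×-0.29070 + 0.98927×0.95681×0.99899 = -0.064798 + 0.945587 = 0.880789.
Q̄ = (S₀/π) × [bracket] = (1361/π) × 0.880789 = 381.58 W/m².
— Configuration B (φ=+8.4°):
cos H₀ = −tan(+8.4°) tan(-15.000°) = 0.0396, H₀ = 1.5312 rad.
Bracket: H₀ sin φ sin δ + cos φ cos δ sin H₀ = 1.5312×0.14608×-0.25882 + 0.98927×0.96593×0.99922 = -0.057892 + 0.954820 = 0.896928.
Q̄ = (S₀/π) × [bracket] = (1361/π) × 0.896928 = 388.57 W/m².
Ratio Q̄_A / Q̄_B = 381.58 / 388.57 = 0.9820.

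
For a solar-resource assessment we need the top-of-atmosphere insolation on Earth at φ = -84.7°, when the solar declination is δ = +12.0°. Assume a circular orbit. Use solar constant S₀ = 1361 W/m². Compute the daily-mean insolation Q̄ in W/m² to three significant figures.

Q̄ ≈ 0.00 W/m²

cos H₀ = −tan(-84.7°) tan(+12.000°) = 2.2913 ≥ 1 ⇒ polar night, H₀ = 0 and Q̄ = 0.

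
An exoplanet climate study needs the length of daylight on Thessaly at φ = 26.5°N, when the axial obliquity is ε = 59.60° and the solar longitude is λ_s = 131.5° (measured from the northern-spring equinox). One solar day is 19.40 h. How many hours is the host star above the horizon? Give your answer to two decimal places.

Solar declination: sin δ = sin ε · sin λ_s = sin 59.60° × sin 131.5° = 0.64598, so δ = +40.240°.
cos H₀ = −tan φ · tan δ = −tan(+26.5°) × tan(+40.240°) = -0.4219, so H₀ = 2.0064 rad = 114.96°.
Daylight = 2H₀/(2π) × 19.40 h = (2.0064/π) × 19.40 = 12.39 h.

12.39 h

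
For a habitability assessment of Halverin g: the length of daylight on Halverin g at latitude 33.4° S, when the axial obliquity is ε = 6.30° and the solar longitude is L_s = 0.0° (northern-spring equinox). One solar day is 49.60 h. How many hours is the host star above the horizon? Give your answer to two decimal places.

24.80 h

Solar declination: sin δ = sin ε · sin L_s = sin 6.30° × sin 0.0° = 0.00000, so δ = +0.000°.
cos h₀ = −tan ϕ · tan δ = −tan(-33.4°) × tan(+0.000°) = 0.0000, so h₀ = 1.5708 rad = 90.00°.
Daylight = 2h₀/(2π) × 49.60 h = (1.5708/π) × 49.60 = 24.80 h.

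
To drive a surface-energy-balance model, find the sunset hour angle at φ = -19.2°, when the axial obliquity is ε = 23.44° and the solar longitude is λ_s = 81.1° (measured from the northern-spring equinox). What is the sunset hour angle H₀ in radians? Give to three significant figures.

Solar declination: sin δ = sin ε · sin λ_s = sin 23.44° × sin 81.1° = 0.39300, so δ = +23.141°.
cos H₀ = −tan φ · tan δ = −tan(-19.2°) × tan(+23.141°) = 0.1488, so H₀ = 1.4214 rad = 81.44°.

H₀ = 1.42 rad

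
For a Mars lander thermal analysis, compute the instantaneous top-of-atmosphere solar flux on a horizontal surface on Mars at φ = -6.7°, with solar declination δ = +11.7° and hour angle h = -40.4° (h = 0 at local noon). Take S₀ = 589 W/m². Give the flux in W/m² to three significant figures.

422 W/m²

cos θ_z = sin φ sin δ + cos φ cos δ cos h = -0.023659 + 0.740623 = 0.716964.
Flux = S₀ · cos θ_z = 589 × 0.716964 = 422.3 W/m².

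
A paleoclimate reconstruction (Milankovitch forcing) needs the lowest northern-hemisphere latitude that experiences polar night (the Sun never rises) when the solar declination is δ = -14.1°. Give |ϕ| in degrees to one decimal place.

|ϕ| = 75.9°

Polar night requires cos h₀ = −tan ϕ tan δ ≥ 1, i.e. tan ϕ tan δ ≤ −1.
The boundary is |tan ϕ| · |tan δ| = 1, so |ϕ| = 90° − |δ| = 90° − 14.1° = 75.9° in the northern hemisphere.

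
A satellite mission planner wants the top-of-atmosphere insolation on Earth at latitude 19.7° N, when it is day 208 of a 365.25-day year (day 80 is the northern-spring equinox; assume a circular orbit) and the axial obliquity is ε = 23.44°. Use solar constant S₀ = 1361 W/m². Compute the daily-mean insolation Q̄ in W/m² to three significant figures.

Solar longitude: λ_s = 360° × (208 − 80)/365.25 = 126.160°.
sin δ = sin 23.44° × sin 126.160° = 0.32116, so δ = +18.733°.
cos H₀ = −tan(+19.7°) tan(+18.733°) = -0.1214, H₀ = 1.6925 rad.
Bracket: H₀ sin φ sin δ + cos φ cos δ sin H₀ = 1.6925×0.33710×0.32116 + 0.94147×0.94702×0.99260 = 0.183235 + 0.884993 = 1.068228.
Q̄ = (S₀/π) × [bracket] = (1361/π) × 1.068228 = 462.8 W/m².

Q̄ ≈ 463 W/m²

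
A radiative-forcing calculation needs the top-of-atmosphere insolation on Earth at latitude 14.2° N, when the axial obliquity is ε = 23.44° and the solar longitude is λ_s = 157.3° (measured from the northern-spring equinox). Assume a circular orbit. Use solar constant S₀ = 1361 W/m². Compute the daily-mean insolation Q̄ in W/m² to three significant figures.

Q̄ ≈ 441 W/m²

Solar declination: sin δ = sin ε · sin λ_s = sin 23.44° × sin 157.3° = 0.15351, so δ = +8.830°.
cos H₀ = −tan(+14.2°) tan(+8.830°) = -0.0393, H₀ = 1.6101 rad.
Bracket: H₀ sin φ sin δ + cos φ cos δ sin H₀ = 1.6101×0.24531×0.15351 + 0.96945×0.98815×0.99923 = 0.060632 + 0.957224 = 1.017856.
Q̄ = (S₀/π) × [bracket] = (1361/π) × 1.017856 = 441.0 W/m².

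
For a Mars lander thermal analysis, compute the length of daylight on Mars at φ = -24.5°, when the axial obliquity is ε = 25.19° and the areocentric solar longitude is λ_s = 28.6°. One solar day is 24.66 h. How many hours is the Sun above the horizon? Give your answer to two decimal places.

sin δ = sin 25.19° × sin 28.6° = 0.20374, so δ = +11.756°.
cos H₀ = −tan φ · tan δ = −tan(-24.5°) × tan(+11.756°) = 0.0948, so H₀ = 1.4758 rad = 84.56°.
Daylight = 2H₀/(2π) × 24.66 h = (1.4758/π) × 24.66 = 11.58 h.

11.58 h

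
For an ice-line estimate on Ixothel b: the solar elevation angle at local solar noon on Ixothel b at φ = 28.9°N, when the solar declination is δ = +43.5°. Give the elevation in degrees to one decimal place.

75.4°

At local noon the hour angle is zero, so the zenith angle equals |φ − δ| = |+28.9° − (+43.500°)| = 14.600°.
Elevation = 90° − 14.600° = 75.4°.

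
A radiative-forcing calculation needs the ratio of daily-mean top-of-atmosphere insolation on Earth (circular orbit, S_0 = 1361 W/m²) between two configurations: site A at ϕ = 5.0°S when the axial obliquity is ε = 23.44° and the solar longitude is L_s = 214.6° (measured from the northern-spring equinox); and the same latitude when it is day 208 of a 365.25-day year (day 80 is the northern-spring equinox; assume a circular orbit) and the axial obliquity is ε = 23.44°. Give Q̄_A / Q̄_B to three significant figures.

— Configuration A (ϕ=-5.0°):
Solar declination: sin δ = sin ε · sin L_s = sin 23.44° × sin 214.6° = -0.22588, so δ = -13.055°.
cos h₀ = −tan(-5.0°) tan(-13.055°) = -0.0203, h₀ = 1.5911 rad.
Bracket: h₀ sin ϕ sin δ + cos ϕ cos δ sin h₀ = 1.5911×-0.08716×-0.22588 + 0.99619×0.97415×0.99979 = 0.031325 + 0.970235 = 1.001560.
Q̄ = (S_0/π) × [bracket] = (1361/π) × 1.001560 = 433.90 W/m².
— Configuration B (ϕ=-5.0°):
Solar longitude: L_s = 360° × (208 − 80)/365.25 = 126.160°.
sin δ = sin 23.44° × sin 126.160° = 0.32116, so δ = +18.733°.
cos h₀ = −tan(-5.0°) tan(+18.733°) = 0.0297, h₀ = 1.5411 rad.
Bracket: h₀ sin ϕ sin δ + cos ϕ cos δ sin h₀ = 1.5411×-0.08716×0.32116 + 0.99619×0.94702×0.99956 = -0.043139 + 0.942997 = 0.899858.
Q̄ = (S_0/π) × [bracket] = (1361/π) × 0.899858 = 389.84 W/m².
Ratio Q̄_A / Q̄_B = 433.90 / 389.84 = 1.113.

Q̄_A / Q̄_B ≈ 1.11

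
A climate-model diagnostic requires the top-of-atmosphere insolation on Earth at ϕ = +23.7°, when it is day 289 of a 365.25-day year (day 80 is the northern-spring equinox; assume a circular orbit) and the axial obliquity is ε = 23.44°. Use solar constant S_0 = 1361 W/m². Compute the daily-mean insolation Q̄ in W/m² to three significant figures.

Solar longitude: L_s = 360° × (289 − 80)/365.25 = 205.996°.
sin δ = sin 23.44° × sin 205.996° = -0.17435, so δ = -10.041°.
cos h₀ = −tan(+23.7°) tan(-10.041°) = 0.0777, h₀ = 1.4930 rad.
Bracket: h₀ sin ϕ sin δ + cos ϕ cos δ sin h₀ = 1.4930×0.40195×-0.17435 + 0.91566×0.98468×0.99697 = -0.104629 + 0.898900 = 0.794271.
Q̄ = (S_0/π) × [bracket] = (1361/π) × 0.794271 = 344.1 W/m².

Q̄ ≈ 344 W/m²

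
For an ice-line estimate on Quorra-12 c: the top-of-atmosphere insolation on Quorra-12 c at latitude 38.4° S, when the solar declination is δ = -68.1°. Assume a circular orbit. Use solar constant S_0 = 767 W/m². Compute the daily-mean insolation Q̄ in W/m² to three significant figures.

cos h₀ = −tan(-38.4°) tan(-68.100°) = -1.9716 ≤ −1 ⇒ polar day, h₀ = π.
Bracket: h₀ sin ϕ sin δ + cos ϕ cos δ sin h₀ = 3.1416×-0.62115×-0.92784 + 0.78369×0.37299×0.00000 = 1.810591 + 0.000000 = 1.810591.
Q̄ = (S_0/π) × [bracket] = (767/π) × 1.810591 = 442.0 W/m².

Q̄ ≈ 442 W/m²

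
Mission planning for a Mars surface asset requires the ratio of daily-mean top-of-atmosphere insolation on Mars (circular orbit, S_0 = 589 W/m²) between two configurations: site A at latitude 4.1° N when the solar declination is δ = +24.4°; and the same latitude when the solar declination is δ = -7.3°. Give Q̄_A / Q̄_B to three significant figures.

Q̄_A / Q̄_B ≈ 0.980

— Configuration A (ϕ=+4.1°):
cos h₀ = −tan(+4.1°) tan(+24.400°) = -0.0325, h₀ = 1.6033 rad.
Bracket: h₀ sin ϕ sin δ + cos ϕ cos δ sin h₀ = 1.6033×0.07150×0.41310 + 0.99744×0.91068×0.99947 = 0.047356 + 0.907867 = 0.955223.
Q̄ = (S_0/π) × [bracket] = (589/π) × 0.955223 = 179.09 W/m².
— Configuration B (ϕ=+4.1°):
cos h₀ = −tan(+4.1°) tan(-7.300°) = 0.0092, h₀ = 1.5616 rad.
Bracket: h₀ sin ϕ sin δ + cos ϕ cos δ sin h₀ = 1.5616×0.07150×-0.12706 + 0.99744×0.99189×0.99996 = -0.014187 + 0.989311 = 0.975124.
Q̄ = (S_0/π) × [bracket] = (589/π) × 0.975124 = 182.82 W/m².
Ratio Q̄_A / Q̄_B = 179.09 / 182.82 = 0.9796.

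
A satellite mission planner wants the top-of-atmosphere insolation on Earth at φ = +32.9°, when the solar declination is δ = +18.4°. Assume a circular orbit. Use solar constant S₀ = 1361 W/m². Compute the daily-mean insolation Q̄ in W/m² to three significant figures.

cos H₀ = −tan(+32.9°) tan(+18.400°) = -0.2152, H₀ = 1.7877 rad.
Bracket: H₀ sin φ sin δ + cos φ cos δ sin H₀ = 1.7877×0.54317×0.31565 + 0.83962×0.94888×0.97657 = 0.306504 + 0.778032 = 1.084536.
Q̄ = (S₀/π) × [bracket] = (1361/π) × 1.084536 = 469.8 W/m².

Q̄ ≈ 470 W/m²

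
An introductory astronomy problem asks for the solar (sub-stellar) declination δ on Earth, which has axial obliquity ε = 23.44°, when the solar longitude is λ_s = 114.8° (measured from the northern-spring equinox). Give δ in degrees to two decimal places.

δ = +21.17°

sin δ = sin ε · sin λ_s = sin 23.44° × sin 114.8° = 0.361103.
δ = arcsin(0.361103) = +21.17°.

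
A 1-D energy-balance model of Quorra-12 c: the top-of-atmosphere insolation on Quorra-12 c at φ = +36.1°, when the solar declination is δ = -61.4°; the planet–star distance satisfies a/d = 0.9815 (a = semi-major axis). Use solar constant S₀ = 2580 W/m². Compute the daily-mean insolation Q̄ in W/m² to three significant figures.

Q̄ ≈ 0.00 W/m²

cos H₀ = −tan(+36.1°) tan(-61.400°) = 1.3375 ≥ 1 ⇒ polar night, H₀ = 0 and Q̄ = 0.
Inverse-square distance factor (a/d)² = 0.9815² = 0.963342.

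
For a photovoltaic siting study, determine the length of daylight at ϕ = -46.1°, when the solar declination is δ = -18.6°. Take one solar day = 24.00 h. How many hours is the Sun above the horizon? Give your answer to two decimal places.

cos h₀ = −tan ϕ · tan δ = −tan(-46.1°) × tan(-18.600°) = -0.3497, so h₀ = 1.9281 rad = 110.47°.
Daylight = 2h₀/(2π) × 24.00 h = (1.9281/π) × 24.00 = 14.73 h.

14.73 h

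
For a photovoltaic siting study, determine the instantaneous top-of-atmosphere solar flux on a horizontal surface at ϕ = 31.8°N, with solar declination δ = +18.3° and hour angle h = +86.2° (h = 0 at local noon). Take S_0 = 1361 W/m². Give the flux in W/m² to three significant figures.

298 W/m²

cos θ_z = sin ϕ sin δ + cos ϕ cos δ cos h = 0.165460 + 0.053477 = 0.218937.
Flux = S_0 · cos θ_z = 1361 × 0.218937 = 298.0 W/m².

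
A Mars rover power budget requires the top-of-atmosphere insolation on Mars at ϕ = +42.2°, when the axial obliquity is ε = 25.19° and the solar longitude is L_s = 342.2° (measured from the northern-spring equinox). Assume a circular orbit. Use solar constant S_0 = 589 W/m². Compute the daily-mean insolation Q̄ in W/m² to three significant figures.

Solar declination: sin δ = sin ε · sin L_s = sin 25.19° × sin 342.2° = -0.13011, so δ = -7.476°.
cos h₀ = −tan(+42.2°) tan(-7.476°) = 0.1190, h₀ = 1.4515 rad.
Bracket: h₀ sin ϕ sin δ + cos ϕ cos δ sin h₀ = 1.4515×0.67172×-0.13011 + 0.74080×0.99150×0.99290 = -0.126857 + 0.729288 = 0.602431.
Q̄ = (S_0/π) × [bracket] = (589/π) × 0.602431 = 112.9 W/m².

Q̄ ≈ 113 W/m²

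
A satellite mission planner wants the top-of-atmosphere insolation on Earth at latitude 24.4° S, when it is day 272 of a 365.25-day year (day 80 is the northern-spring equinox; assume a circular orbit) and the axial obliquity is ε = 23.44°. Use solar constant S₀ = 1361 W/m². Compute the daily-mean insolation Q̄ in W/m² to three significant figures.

Q̄ ≈ 412 W/m²

Solar longitude: λ_s = 360° × (272 − 80)/365.25 = 189.240°.
sin δ = sin 23.44° × sin 189.240° = -0.06387, so δ = -3.662°.
cos H₀ = −tan(-24.4°) tan(-3.662°) = -0.0290, H₀ = 1.5998 rad.
Bracket: H₀ sin φ sin δ + cos φ cos δ sin H₀ = 1.5998×-0.41310×-0.06387 + 0.91068×0.99796×0.99958 = 0.042210 + 0.908441 = 0.950651.
Q̄ = (S₀/π) × [bracket] = (1361/π) × 0.950651 = 411.8 W/m².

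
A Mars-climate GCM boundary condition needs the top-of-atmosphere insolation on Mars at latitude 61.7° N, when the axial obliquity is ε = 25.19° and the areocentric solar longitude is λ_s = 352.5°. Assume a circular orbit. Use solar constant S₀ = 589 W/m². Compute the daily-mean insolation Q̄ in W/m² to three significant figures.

Q̄ ≈ 74.8 W/m²

sin δ = sin 25.19° × sin 352.5° = -0.05555, so δ = -3.185°.
cos H₀ = −tan(+61.7°) tan(-3.185°) = 0.1033, H₀ = 1.4673 rad.
Bracket: H₀ sin φ sin δ + cos φ cos δ sin H₀ = 1.4673×0.88048×-0.05555 + 0.47409×0.99846×0.99465 = -0.071767 + 0.470827 = 0.399060.
Q̄ = (S₀/π) × [bracket] = (589/π) × 0.399060 = 74.82 W/m².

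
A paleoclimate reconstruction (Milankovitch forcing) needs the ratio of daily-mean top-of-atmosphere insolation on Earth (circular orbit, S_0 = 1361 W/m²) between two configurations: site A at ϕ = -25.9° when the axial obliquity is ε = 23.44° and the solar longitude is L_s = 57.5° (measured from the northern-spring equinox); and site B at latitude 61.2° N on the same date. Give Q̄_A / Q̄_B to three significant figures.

— Configuration A (ϕ=-25.9°):
Solar declination: sin δ = sin ε · sin L_s = sin 23.44° × sin 57.5° = 0.33549, so δ = +19.602°.
cos h₀ = −tan(-25.9°) tan(+19.602°) = 0.1729, h₀ = 1.3970 rad.
Bracket: h₀ sin ϕ sin δ + cos ϕ cos δ sin h₀ = 1.3970×-0.43680×0.33549 + 0.89956×0.94204×0.98493 = -0.204719 + 0.834651 = 0.629932.
Q̄ = (S_0/π) × [bracket] = (1361/π) × 0.629932 = 272.90 W/m².
— Configuration B (ϕ=+61.2°):
cos h₀ = −tan(+61.2°) tan(+19.602°) = -0.6478, h₀ = 2.2755 rad.
Bracket: h₀ sin ϕ sin δ + cos ϕ cos δ sin h₀ = 2.2755×0.87631×0.33549 + 0.48175×0.94204×0.76181 = 0.668982 + 0.345731 = 1.014713.
Q̄ = (S_0/π) × [bracket] = (1361/π) × 1.014713 = 439.59 W/m².
Ratio Q̄_A / Q̄_B = 272.90 / 439.59 = 0.6208.

Q̄_A / Q̄_B ≈ 0.621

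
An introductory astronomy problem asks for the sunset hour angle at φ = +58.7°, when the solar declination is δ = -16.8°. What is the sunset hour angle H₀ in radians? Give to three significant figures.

H₀ = 1.05 rad

cos H₀ = −tan φ · tan δ = −tan(+58.7°) × tan(-16.800°) = 0.4966, so H₀ = 1.0512 rad = 60.23°.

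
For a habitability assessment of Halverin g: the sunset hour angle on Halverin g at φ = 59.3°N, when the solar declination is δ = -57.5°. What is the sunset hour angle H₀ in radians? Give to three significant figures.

H₀ = 0.00 rad

cos H₀ = −tan φ · tan δ = 2.6437 ≥ 1, so the host star never rises (polar night) and H₀ = 0.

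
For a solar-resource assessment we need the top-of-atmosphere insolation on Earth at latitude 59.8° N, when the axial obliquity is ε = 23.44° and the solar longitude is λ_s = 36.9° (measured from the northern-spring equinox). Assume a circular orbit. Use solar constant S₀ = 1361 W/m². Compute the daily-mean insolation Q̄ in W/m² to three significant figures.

Solar declination: sin δ = sin ε · sin λ_s = sin 23.44° × sin 36.9° = 0.23884, so δ = +13.818°.
cos H₀ = −tan(+59.8°) tan(+13.818°) = -0.4226, H₀ = 2.0071 rad.
Bracket: H₀ sin φ sin δ + cos φ cos δ sin H₀ = 2.0071×0.86427×0.23884 + 0.50302×0.97106×0.90632 = 0.414310 + 0.442703 = 0.857013.
Q̄ = (S₀/π) × [bracket] = (1361/π) × 0.857013 = 371.3 W/m².

Q̄ ≈ 371 W/m²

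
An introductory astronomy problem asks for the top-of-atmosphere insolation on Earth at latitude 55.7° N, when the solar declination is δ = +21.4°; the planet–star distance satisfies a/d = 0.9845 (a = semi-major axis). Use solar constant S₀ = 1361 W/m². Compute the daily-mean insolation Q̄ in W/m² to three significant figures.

cos H₀ = −tan(+55.7°) tan(+21.400°) = -0.5745, H₀ = 2.1828 rad.
Bracket: H₀ sin φ sin δ + cos φ cos δ sin H₀ = 2.1828×0.82610×0.36488 + 0.56353×0.93106×0.81851 = 0.657956 + 0.429456 = 1.087412.
Inverse-square distance factor (a/d)² = 0.9845² = 0.969240.
Q̄ = (S₀/π) × 0.969240 × [bracket] = (1361/π) × 0.969240 × 1.087412 = 456.6 W/m².

Q̄ ≈ 457 W/m²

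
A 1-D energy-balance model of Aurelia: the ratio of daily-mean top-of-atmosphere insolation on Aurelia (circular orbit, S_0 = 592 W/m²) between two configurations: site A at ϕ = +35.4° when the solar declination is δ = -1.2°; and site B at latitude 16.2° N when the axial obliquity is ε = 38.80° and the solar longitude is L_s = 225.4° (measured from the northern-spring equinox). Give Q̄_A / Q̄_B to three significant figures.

Q̄_A / Q̄_B ≈ 1.18

— Configuration A (ϕ=+35.4°):
cos h₀ = −tan(+35.4°) tan(-1.200°) = 0.0149, h₀ = 1.5559 rad.
Bracket: h₀ sin ϕ sin δ + cos ϕ cos δ sin h₀ = 1.5559×0.57928×-0.02094 + 0.81513×0.99978×0.99989 = -0.018873 + 0.814861 = 0.795988.
Q̄ = (S_0/π) × [bracket] = (592/π) × 0.795988 = 150.00 W/m².
— Configuration B (ϕ=+16.2°):
Solar declination: sin δ = sin ε · sin L_s = sin 38.80° × sin 225.4° = -0.44616, so δ = -26.497°.
cos h₀ = −tan(+16.2°) tan(-26.497°) = 0.1448, h₀ = 1.4254 rad.
Bracket: h₀ sin ϕ sin δ + cos ϕ cos δ sin h₀ = 1.4254×0.27899×-0.44616 + 0.96029×0.89495×0.98946 = -0.177425 + 0.850353 = 0.672928.
Q̄ = (S_0/π) × [bracket] = (592/π) × 0.672928 = 126.81 W/m².
Ratio Q̄_A / Q̄_B = 150.00 / 126.81 = 1.183.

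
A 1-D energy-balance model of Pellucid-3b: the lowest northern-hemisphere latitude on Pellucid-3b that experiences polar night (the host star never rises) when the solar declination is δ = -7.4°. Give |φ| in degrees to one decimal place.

Polar night requires cos H₀ = −tan φ tan δ ≥ 1, i.e. tan φ tan δ ≤ −1.
The boundary is |tan φ| · |tan δ| = 1, so |φ| = 90° − |δ| = 90° − 7.4° = 82.6° in the northern hemisphere.

|φ| = 82.6°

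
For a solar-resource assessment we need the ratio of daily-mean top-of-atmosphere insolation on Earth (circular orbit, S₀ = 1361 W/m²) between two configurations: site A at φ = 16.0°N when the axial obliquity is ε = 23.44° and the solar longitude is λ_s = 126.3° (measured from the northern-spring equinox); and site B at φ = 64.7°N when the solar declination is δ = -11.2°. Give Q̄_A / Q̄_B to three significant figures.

Q̄_A / Q̄_B ≈ 5.83

— Configuration A (φ=+16.0°):
Solar declination: sin δ = sin ε · sin λ_s = sin 23.44° × sin 126.3° = 0.32059, so δ = +18.699°.
cos H₀ = −tan(+16.0°) tan(+18.699°) = -0.0970, H₀ = 1.6680 rad.
Bracket: H₀ sin φ sin δ + cos φ cos δ sin H₀ = 1.6680×0.27564×0.32059 + 0.96126×0.94722×0.99528 = 0.147397 + 0.906227 = 1.053624.
Q̄ = (S₀/π) × [bracket] = (1361/π) × 1.053624 = 456.45 W/m².
— Configuration B (φ=+64.7°):
cos H₀ = −tan(+64.7°) tan(-11.200°) = 0.4189, H₀ = 1.1386 rad.
Bracket: H₀ sin φ sin δ + cos φ cos δ sin H₀ = 1.1386×0.90408×-0.19423 + 0.42736×0.98096×0.90804 = -0.199938 + 0.380671 = 0.180733.
Q̄ = (S₀/π) × [bracket] = (1361/π) × 0.180733 = 78.297 W/m².
Ratio Q̄_A / Q̄_B = 456.45 / 78.297 = 5.830.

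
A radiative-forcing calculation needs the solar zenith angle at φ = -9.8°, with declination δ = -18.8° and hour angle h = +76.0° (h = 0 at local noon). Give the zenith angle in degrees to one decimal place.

cos θ_z = sin φ sin δ + cos φ cos δ cos h = 0.054853 + 0.225673 = 0.280526.
θ_z = arccos(0.280526) = 73.7°.

θ_z = 73.7°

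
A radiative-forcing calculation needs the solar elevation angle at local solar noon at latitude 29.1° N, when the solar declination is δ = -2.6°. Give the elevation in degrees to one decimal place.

58.3°

At local noon the hour angle is zero, so the zenith angle equals |ϕ − δ| = |+29.1° − (-2.600°)| = 31.700°.
Elevation = 90° − 31.700° = 58.3°.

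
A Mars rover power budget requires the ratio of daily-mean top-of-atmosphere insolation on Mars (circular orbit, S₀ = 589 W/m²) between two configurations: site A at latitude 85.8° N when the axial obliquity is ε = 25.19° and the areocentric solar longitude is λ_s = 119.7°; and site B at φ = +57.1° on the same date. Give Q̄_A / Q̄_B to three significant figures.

— Configuration A (φ=+85.8°):
sin δ = sin 25.19° × sin 119.7° = 0.36971, so δ = +21.698°.
cos H₀ = −tan(+85.8°) tan(+21.698°) = -5.4184 ≤ −1 ⇒ polar day, H₀ = π.
Bracket: H₀ sin φ sin δ + cos φ cos δ sin H₀ = 3.1416×0.99731×0.36971 + 0.07324×0.92915×0.00000 = 1.158357 + 0.000000 = 1.158357.
Q̄ = (S₀/π) × [bracket] = (589/π) × 1.158357 = 217.17 W/m².
— Configuration B (φ=+57.1°):
cos H₀ = −tan(+57.1°) tan(+21.698°) = -0.6151, H₀ = 2.2333 rad.
Bracket: H₀ sin φ sin δ + cos φ cos δ sin H₀ = 2.2333×0.83962×0.36971 + 0.54317×0.92915×0.78848 = 0.693252 + 0.397935 = 1.091187.
Q̄ = (S₀/π) × [bracket] = (589/π) × 1.091187 = 204.58 W/m².
Ratio Q̄_A / Q̄_B = 217.17 / 204.58 = 1.062.

Q̄_A / Q̄_B ≈ 1.06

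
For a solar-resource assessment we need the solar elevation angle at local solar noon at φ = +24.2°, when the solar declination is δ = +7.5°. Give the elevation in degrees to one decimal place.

At local noon the hour angle is zero, so the zenith angle equals |φ − δ| = |+24.2° − (+7.500°)| = 16.700°.
Elevation = 90° − 16.700° = 73.3°.

73.3°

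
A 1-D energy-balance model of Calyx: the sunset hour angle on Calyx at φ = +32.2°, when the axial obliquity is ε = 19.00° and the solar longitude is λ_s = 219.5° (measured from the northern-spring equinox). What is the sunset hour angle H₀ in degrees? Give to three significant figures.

Solar declination: sin δ = sin ε · sin λ_s = sin 19.00° × sin 219.5° = -0.20709, so δ = -11.952°.
cos H₀ = −tan φ · tan δ = −tan(+32.2°) × tan(-11.952°) = 0.1333, so H₀ = 1.4371 rad = 82.34°.

H₀ = 82.3°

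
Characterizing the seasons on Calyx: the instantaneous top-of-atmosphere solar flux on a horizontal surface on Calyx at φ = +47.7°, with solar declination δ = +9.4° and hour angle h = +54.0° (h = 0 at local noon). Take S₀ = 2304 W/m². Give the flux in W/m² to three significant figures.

1.18e+03 W/m²

cos θ_z = sin φ sin δ + cos φ cos δ cos h = 0.120801 + 0.390275 = 0.511076.
Flux = S₀ · cos θ_z = 2304 × 0.511076 = 1178 W/m².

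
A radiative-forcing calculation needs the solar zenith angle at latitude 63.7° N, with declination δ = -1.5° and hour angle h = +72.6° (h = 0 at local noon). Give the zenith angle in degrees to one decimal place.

cos θ_z = sin φ sin δ + cos φ cos δ cos h = -0.023467 + 0.132451 = 0.108984.
θ_z = arccos(0.108984) = 83.7°.

θ_z = 83.7°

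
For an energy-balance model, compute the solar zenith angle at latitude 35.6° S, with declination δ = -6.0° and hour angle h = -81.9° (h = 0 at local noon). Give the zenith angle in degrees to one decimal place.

θ_z = 79.9°

cos θ_z = sin ϕ sin δ + cos ϕ cos δ cos h = 0.060848 + 0.113939 = 0.174787.
θ_z = arccos(0.174787) = 79.9°.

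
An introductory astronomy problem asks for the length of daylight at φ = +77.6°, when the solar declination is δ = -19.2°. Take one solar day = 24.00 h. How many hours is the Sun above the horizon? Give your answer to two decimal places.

0.00 h

cos H₀ = −tan φ · tan δ = 1.5839 ≥ 1, so the Sun never rises (polar night) and H₀ = 0.
Daylight = 2H₀/(2π) × 24.00 h = (0.0000/π) × 24.00 = 0.00 h.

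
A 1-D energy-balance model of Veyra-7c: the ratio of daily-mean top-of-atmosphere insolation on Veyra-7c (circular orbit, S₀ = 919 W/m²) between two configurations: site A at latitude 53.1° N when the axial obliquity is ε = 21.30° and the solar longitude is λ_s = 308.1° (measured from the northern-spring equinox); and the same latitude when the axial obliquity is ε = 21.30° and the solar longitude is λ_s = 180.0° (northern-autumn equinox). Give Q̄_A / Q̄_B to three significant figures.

— Configuration A (φ=+53.1°):
Solar declination: sin δ = sin ε · sin λ_s = sin 21.30° × sin 308.1° = -0.28586, so δ = -16.610°.
cos H₀ = −tan(+53.1°) tan(-16.610°) = 0.3973, H₀ = 1.1622 rad.
Bracket: H₀ sin φ sin δ + cos φ cos δ sin H₀ = 1.1622×0.79968×-0.28586 + 0.60042×0.95827×0.91769 = -0.265675 + 0.528006 = 0.262331.
Q̄ = (S₀/π) × [bracket] = (919/π) × 0.262331 = 76.739 W/m².
— Configuration B (φ=+53.1°):
Solar declination: sin δ = sin ε · sin λ_s = sin 21.30° × sin 180.0° = 0.00000, so δ = +0.000°.
cos H₀ = −tan(+53.1°) tan(+0.000°) = -0.0000, H₀ = 1.5708 rad.
Bracket: H₀ sin φ sin δ + cos φ cos δ sin H₀ = 1.5708×0.79968×0.00000 + 0.60042×1.00000×1.00000 = 0.000000 + 0.600420 = 0.600420.
Q̄ = (S₀/π) × [bracket] = (919/π) × 0.600420 = 175.64 W/m².
Ratio Q̄_A / Q̄_B = 76.739 / 175.64 = 0.4369.

Q̄_A / Q̄_B ≈ 0.437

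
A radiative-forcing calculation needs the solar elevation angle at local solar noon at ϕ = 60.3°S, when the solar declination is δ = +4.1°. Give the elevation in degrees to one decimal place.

25.6°

At local noon the hour angle is zero, so the zenith angle equals |ϕ − δ| = |-60.3° − (+4.100°)| = 64.400°.
Elevation = 90° − 64.400° = 25.6°.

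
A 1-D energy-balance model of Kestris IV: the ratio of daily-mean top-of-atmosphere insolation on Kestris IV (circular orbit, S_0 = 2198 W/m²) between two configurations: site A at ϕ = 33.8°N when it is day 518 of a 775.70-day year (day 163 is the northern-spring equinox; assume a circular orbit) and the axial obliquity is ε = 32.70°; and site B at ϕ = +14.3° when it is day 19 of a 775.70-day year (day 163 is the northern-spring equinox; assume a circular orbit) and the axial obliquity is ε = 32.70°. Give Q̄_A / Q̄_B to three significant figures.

— Configuration A (ϕ=+33.8°):
Solar longitude: L_s = 360° × (518 − 163)/775.70 = 164.754°.
sin δ = sin 32.70° × sin 164.754° = 0.14206, so δ = +8.167°.
cos h₀ = −tan(+33.8°) tan(+8.167°) = -0.0961, h₀ = 1.6670 rad.
Bracket: h₀ sin ϕ sin δ + cos ϕ cos δ sin h₀ = 1.6670×0.55630×0.14206 + 0.83098×0.98986×0.99537 = 0.131740 + 0.818745 = 0.950485.
Q̄ = (S_0/π) × [bracket] = (2198/π) × 0.950485 = 665.00 W/m².
— Configuration B (ϕ=+14.3°):
Solar longitude: L_s = 360° × (19 − 163)/775.70 = -66.830°, i.e. -66.830° + 360° = 293.170°.
sin δ = sin 32.70° × sin 293.170° = -0.49667, so δ = -29.780°.
cos h₀ = −tan(+14.3°) tan(-29.780°) = 0.1459, h₀ = 1.4244 rad.
Bracket: h₀ sin ϕ sin δ + cos ϕ cos δ sin h₀ = 1.4244×0.24700×-0.49667 + 0.96902×0.86794×0.98931 = -0.174742 + 0.832060 = 0.657318.
Q̄ = (S_0/π) × [bracket] = (2198/π) × 0.657318 = 459.89 W/m².
Ratio Q̄_A / Q̄_B = 665.00 / 459.89 = 1.446.

Q̄_A / Q̄_B ≈ 1.45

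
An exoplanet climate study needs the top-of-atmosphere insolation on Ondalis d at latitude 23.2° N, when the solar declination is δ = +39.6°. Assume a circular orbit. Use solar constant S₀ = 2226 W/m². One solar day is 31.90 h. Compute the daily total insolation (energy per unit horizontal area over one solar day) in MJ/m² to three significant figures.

cos H₀ = −tan(+23.2°) tan(+39.600°) = -0.3546, H₀ = 1.9332 rad.
Bracket: H₀ sin φ sin δ + cos φ cos δ sin H₀ = 1.9332×0.39394×0.63742 + 0.91914×0.77051×0.93503 = 0.485437 + 0.662194 = 1.147631.
Q̄ = (S₀/π) × [bracket] = (2226/π) × 1.147631 = 813.16 W/m².
Daily total = Q̄ × 31.90 h × 3600 s/h = 813.16 × 31.90 × 3600 / 10⁶ = 93.38 MJ/m².

93.4 MJ/m²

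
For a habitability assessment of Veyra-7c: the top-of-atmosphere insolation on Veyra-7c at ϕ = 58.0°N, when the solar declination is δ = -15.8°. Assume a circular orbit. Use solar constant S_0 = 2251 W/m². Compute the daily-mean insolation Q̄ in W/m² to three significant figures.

Q̄ ≈ 144 W/m²

cos h₀ = −tan(+58.0°) tan(-15.800°) = 0.4528, h₀ = 1.1008 rad.
Bracket: h₀ sin ϕ sin δ + cos ϕ cos δ sin h₀ = 1.1008×0.84805×-0.27228 + 0.52992×0.96222×0.89159 = -0.254182 + 0.454621 = 0.200439.
Q̄ = (S_0/π) × [bracket] = (2251/π) × 0.200439 = 143.6 W/m².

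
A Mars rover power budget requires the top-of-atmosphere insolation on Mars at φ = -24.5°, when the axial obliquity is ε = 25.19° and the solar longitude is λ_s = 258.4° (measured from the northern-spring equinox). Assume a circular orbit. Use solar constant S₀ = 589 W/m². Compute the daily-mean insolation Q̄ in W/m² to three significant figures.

Solar declination: sin δ = sin ε · sin λ_s = sin 25.19° × sin 258.4° = -0.41693, so δ = -24.641°.
cos H₀ = −tan(-24.5°) tan(-24.641°) = -0.2090, H₀ = 1.7814 rad.
Bracket: H₀ sin φ sin δ + cos φ cos δ sin H₀ = 1.7814×-0.41469×-0.41693 + 0.90996×0.90894×0.97791 = 0.307998 + 0.808828 = 1.116826.
Q̄ = (S₀/π) × [bracket] = (589/π) × 1.116826 = 209.4 W/m².

Q̄ ≈ 209 W/m²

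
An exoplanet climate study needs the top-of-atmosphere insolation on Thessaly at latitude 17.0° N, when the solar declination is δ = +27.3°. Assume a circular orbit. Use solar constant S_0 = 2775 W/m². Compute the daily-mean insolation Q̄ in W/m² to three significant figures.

cos h₀ = −tan(+17.0°) tan(+27.300°) = -0.1578, h₀ = 1.7293 rad.
Bracket: h₀ sin ϕ sin δ + cos ϕ cos δ sin h₀ = 1.7293×0.29237×0.45865 + 0.95630×0.88862×0.98747 = 0.231891 + 0.839139 = 1.071030.
Q̄ = (S_0/π) × [bracket] = (2775/π) × 1.071030 = 946.1 W/m².

Q̄ ≈ 946 W/m²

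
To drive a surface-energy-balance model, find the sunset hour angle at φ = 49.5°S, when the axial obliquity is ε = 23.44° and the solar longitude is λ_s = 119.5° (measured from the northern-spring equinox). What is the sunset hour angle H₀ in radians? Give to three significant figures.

H₀ = 1.12 rad

Solar declination: sin δ = sin ε · sin λ_s = sin 23.44° × sin 119.5° = 0.34622, so δ = +20.256°.
cos H₀ = −tan φ · tan δ = −tan(-49.5°) × tan(+20.256°) = 0.4321, so H₀ = 1.1240 rad = 64.40°.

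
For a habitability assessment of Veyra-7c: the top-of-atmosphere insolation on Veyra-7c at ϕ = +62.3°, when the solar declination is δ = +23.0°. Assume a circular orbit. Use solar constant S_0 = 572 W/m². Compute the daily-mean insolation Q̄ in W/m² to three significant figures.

cos h₀ = −tan(+62.3°) tan(+23.000°) = -0.8085, h₀ = 2.5124 rad.
Bracket: h₀ sin ϕ sin δ + cos ϕ cos δ sin h₀ = 2.5124×0.88539×0.39073 + 0.46484×0.92050×0.58849 = 0.869161 + 0.251806 = 1.120967.
Q̄ = (S_0/π) × [bracket] = (572/π) × 1.120967 = 204.1 W/m².

Q̄ ≈ 204 W/m²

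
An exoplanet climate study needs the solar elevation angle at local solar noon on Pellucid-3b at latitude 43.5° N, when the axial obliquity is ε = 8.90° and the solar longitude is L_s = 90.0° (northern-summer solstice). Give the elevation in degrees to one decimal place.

55.4°

Solar declination: sin δ = sin ε · sin L_s = sin 8.90° × sin 90.0° = 0.15471, so δ = +8.900°.
At local noon the hour angle is zero, so the zenith angle equals |ϕ − δ| = |+43.5° − (+8.900°)| = 34.600°.
Elevation = 90° − 34.600° = 55.4°.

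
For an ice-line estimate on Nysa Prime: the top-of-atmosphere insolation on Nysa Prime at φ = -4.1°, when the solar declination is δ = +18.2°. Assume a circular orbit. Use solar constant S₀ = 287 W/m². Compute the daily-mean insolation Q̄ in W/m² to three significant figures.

Q̄ ≈ 83.4 W/m²

cos H₀ = −tan(-4.1°) tan(+18.200°) = 0.0236, H₀ = 1.5472 rad.
Bracket: H₀ sin φ sin δ + cos φ cos δ sin H₀ = 1.5472×-0.07150×0.31233 + 0.99744×0.94997×0.99972 = -0.034551 + 0.947273 = 0.912722.
Q̄ = (S₀/π) × [bracket] = (287/π) × 0.912722 = 83.38 W/m².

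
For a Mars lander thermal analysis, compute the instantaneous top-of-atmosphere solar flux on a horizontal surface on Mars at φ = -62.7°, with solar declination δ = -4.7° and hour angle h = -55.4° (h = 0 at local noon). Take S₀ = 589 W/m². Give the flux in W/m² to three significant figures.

196 W/m²

cos θ_z = sin φ sin δ + cos φ cos δ cos h = 0.072812 + 0.259566 = 0.332378.
Flux = S₀ · cos θ_z = 589 × 0.332378 = 195.8 W/m².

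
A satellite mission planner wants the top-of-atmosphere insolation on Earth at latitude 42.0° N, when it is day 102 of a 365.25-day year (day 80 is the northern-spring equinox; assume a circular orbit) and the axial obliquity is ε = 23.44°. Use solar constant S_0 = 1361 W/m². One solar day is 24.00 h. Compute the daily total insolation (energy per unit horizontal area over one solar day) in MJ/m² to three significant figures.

Solar longitude: L_s = 360° × (102 − 80)/365.25 = 21.684°.
sin δ = sin 23.44° × sin 21.684° = 0.14698, so δ = +8.452°.
cos h₀ = −tan(+42.0°) tan(+8.452°) = -0.1338, h₀ = 1.7050 rad.
Bracket: h₀ sin ϕ sin δ + cos ϕ cos δ sin h₀ = 1.7050×0.66913×0.14698 + 0.74314×0.98914×0.99101 = 0.167685 + 0.728461 = 0.896146.
Q̄ = (S_0/π) × [bracket] = (1361/π) × 0.896146 = 388.23 W/m².
Daily total = Q̄ × 24.00 h × 3600 s/h = 388.23 × 24.00 × 3600 / 10⁶ = 33.54 MJ/m².

33.5 MJ/m²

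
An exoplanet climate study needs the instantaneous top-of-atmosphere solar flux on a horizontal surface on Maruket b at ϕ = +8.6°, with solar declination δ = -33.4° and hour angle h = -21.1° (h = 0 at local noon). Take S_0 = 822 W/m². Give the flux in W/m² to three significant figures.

cos θ_z = sin ϕ sin δ + cos ϕ cos δ cos h = -0.082316 + 0.770117 = 0.687801.
Flux = S_0 · cos θ_z = 822 × 0.687801 = 565.4 W/m².

565 W/m²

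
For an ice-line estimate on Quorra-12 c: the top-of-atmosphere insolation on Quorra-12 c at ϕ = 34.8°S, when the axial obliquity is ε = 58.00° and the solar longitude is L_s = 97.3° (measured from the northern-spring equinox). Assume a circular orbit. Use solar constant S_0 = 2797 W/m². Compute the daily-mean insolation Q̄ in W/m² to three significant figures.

Solar declination: sin δ = sin ε · sin L_s = sin 58.00° × sin 97.3° = 0.84117, so δ = +57.264°.
cos h₀ = −tan(-34.8°) tan(+57.264°) = 1.0811 ≥ 1 ⇒ polar night, h₀ = 0 and Q̄ = 0.

Q̄ ≈ 0.00 W/m²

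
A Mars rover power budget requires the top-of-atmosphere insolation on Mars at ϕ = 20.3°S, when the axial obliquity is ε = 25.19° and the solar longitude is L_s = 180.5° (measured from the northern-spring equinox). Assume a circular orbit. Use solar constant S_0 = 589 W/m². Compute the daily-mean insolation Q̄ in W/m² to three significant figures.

Q̄ ≈ 176 W/m²

Solar declination: sin δ = sin ε · sin L_s = sin 25.19° × sin 180.5° = -0.00371, so δ = -0.213°.
cos h₀ = −tan(-20.3°) tan(-0.213°) = -0.0014, h₀ = 1.5722 rad.
Bracket: h₀ sin ϕ sin δ + cos ϕ cos δ sin h₀ = 1.5722×-0.34694×-0.00371 + 0.93789×0.99999×1.00000 = 0.002024 + 0.937881 = 0.939905.
Q̄ = (S_0/π) × [bracket] = (589/π) × 0.939905 = 176.2 W/m².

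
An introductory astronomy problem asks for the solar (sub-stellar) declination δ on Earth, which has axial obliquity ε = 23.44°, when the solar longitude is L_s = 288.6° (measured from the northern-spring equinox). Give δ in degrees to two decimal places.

sin δ = sin ε · sin L_s = sin 23.44° × sin 288.6° = -0.377011.
δ = arcsin(-0.377011) = -22.15°.

δ = -22.15°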